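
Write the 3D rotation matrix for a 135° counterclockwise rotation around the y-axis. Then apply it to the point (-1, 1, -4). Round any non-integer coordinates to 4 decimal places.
R = [[-√2/2, 0, √2/2], [0, 1, 0], [-√2/2, 0, -√2/2]]; R·(-1, 1, -4) = (-2.1213, 1.0000, 3.5355)

Rotation matrix for 135° around y-axis:
cos(135°) = -√2/2, sin(135°) = √2/2
R = [[-√2/2, 0, √2/2], [0, 1, 0], [-√2/2, 0, -√2/2]]
Apply to (-1, 1, -4): R·[-1, 1, -4]ᵀ = (-2.1213, 1.0000, 3.5355)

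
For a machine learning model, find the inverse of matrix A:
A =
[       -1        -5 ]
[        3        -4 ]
det(A) = 19
A⁻¹ =
[    -4/19      5/19 ]
[    -3/19     -1/19 ]

For a 2×2 matrix A = [[a, b], [c, d]] with det(A) ≠ 0, A⁻¹ = (1/det(A)) * [[d, -b], [-c, a]].
det(A) = (-1)*(-4) - (-5)*(3) = 4 + 15 = 19.
A⁻¹ = (1/19) * [[-4, 5], [-3, -1]].
Dividing each entry by 19 and reducing:
A⁻¹ =
[    -4/19      5/19 ]
[    -3/19     -1/19 ]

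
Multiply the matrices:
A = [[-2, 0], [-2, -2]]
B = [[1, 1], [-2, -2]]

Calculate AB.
[[-2, -2], [2, 2]]

Each entry (i,j) of AB = sum over k of A[i][k]*B[k][j].
(AB)[0][0] = (-2)*(1) + (0)*(-2) = -2
(AB)[0][1] = (-2)*(1) + (0)*(-2) = -2
(AB)[1][0] = (-2)*(1) + (-2)*(-2) = 2
(AB)[1][1] = (-2)*(1) + (-2)*(-2) = 2
AB = [[-2, -2], [2, 2]]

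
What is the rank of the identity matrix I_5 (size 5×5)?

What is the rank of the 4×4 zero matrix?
rank(I_5) = 5, rank(0) = 0

The identity I_5 has 5 columns that are the standard basis vectors e_1, …, e_5. These are linearly independent, so all 5 columns are pivots and rank(I_5) = 5.
The 4×4 zero matrix has every entry zero, so every row is the zero row and there are no pivots; rank(0) = 0.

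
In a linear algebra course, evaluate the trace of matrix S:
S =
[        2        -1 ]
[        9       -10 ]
tr(S) = 2 - 10 = -8

The trace of a square matrix is the sum of its diagonal entries.
Diagonal entries of S: S[0][0] = 2, S[1][1] = -10.
tr(S) = 2 - 10 = -8.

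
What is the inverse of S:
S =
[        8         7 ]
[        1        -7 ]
det(S) = -63
S⁻¹ =
[      1/9       1/9 ]
[     1/63     -8/63 ]

For a 2×2 matrix S = [[a, b], [c, d]] with det(S) ≠ 0, S⁻¹ = (1/det(S)) * [[d, -b], [-c, a]].
det(S) = (8)*(-7) - (7)*(1) = -56 - 7 = -63.
S⁻¹ = (1/-63) * [[-7, -7], [-1, 8]].
Dividing each entry by -63 and reducing:
S⁻¹ =
[      1/9       1/9 ]
[     1/63     -8/63 ]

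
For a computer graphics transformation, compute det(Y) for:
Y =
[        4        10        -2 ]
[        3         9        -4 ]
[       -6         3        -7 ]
det(Y) = 120

Expand along row 0 (cofactor expansion): det(Y) = a*(e*i - f*h) - b*(d*i - f*g) + c*(d*h - e*g), where the 3×3 is [[a, b, c], [d, e, f], [g, h, i]].
Minor M_00 = (9)*(-7) - (-4)*(3) = -63 + 12 = -51.
Minor M_01 = (3)*(-7) - (-4)*(-6) = -21 - 24 = -45.
Minor M_02 = (3)*(3) - (9)*(-6) = 9 + 54 = 63.
det(Y) = (4)*(-51) - (10)*(-45) + (-2)*(63) = -204 + 450 - 126 = 120.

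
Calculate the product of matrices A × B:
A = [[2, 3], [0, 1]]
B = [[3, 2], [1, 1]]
[[9, 7], [1, 1]]

Matrix multiplication:
C[0][0] = 2×3 + 3×1 = 9
C[0][1] = 2×2 + 3×1 = 7
C[1][0] = 0×3 + 1×1 = 1
C[1][1] = 0×2 + 1×1 = 1
Result: [[9, 7], [1, 1]]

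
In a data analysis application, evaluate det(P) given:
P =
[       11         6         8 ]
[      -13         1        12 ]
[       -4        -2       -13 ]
det(P) = -941

Expand along row 0 (cofactor expansion): det(P) = a*(e*i - f*h) - b*(d*i - f*g) + c*(d*h - e*g), where the 3×3 is [[a, b, c], [d, e, f], [g, h, i]].
Minor M_00 = (1)*(-13) - (12)*(-2) = -13 + 24 = 11.
Minor M_01 = (-13)*(-13) - (12)*(-4) = 169 + 48 = 217.
Minor M_02 = (-13)*(-2) - (1)*(-4) = 26 + 4 = 30.
det(P) = (11)*(11) - (6)*(217) + (8)*(30) = 121 - 1302 + 240 = -941.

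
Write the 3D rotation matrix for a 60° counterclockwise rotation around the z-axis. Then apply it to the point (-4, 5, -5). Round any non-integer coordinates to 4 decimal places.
R = [[1/2, -√3/2, 0], [√3/2, 1/2, 0], [0, 0, 1]]; R·(-4, 5, -5) = (-6.3301, -0.9641, -5.0000)

Rotation matrix for 60° around z-axis:
cos(60°) = 1/2, sin(60°) = √3/2
R = [[1/2, -√3/2, 0], [√3/2, 1/2, 0], [0, 0, 1]]
Apply to (-4, 5, -5): R·[-4, 5, -5]ᵀ = (-6.3301, -0.9641, -5.0000)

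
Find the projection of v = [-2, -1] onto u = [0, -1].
[0, -1]

The projection of v onto u is proj_u(v) = ((v·u) / (u·u)) · u.
v·u = (-2)*(0) + (-1)*(-1) = 1.
u·u = (0)*(0) + (-1)*(-1) = 1.
coefficient = 1 / 1 = 1.
proj_u(v) = 1 · [0, -1] = [0, -1].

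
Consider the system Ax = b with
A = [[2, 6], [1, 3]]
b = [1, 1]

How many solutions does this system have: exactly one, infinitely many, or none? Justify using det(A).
No solution

det(A) = (2)*(3) - (6)*(1) = 0, so A is singular.
The column space of A is span(column 1) = span([2, 1]).
b = [1, 1] is not a scalar multiple of column 1, so b ∉ column space and the system is inconsistent — no solution.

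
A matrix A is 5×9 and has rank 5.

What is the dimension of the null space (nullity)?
4

The rank-nullity theorem for an m×n matrix states:
rank(A) + nullity(A) = n (the number of columns).
Here n = 9 and rank(A) = 5, so nullity(A) = 9 - 5 = 4.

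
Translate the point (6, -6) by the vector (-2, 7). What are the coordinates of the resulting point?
(4, 1)

Translation by (-2, 7):
x' = 6 + -2 = 4
y' = -6 + 7 = 1
Homogeneous matrix: [[1, 0, -2], [0, 1, 7], [0, 0, 1]]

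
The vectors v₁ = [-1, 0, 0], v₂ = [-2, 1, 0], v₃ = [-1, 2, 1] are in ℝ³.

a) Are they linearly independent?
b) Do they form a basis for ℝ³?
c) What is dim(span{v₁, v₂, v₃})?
Yes independent, yes basis, dim = 3

Stack v₁, v₂, v₃ as rows of a 3×3 matrix.
[[-1, 0, 0]; [-2, 1, 0]; [-1, 2, 1]] is already lower triangular with nonzero diagonal entries (-1, 1, 1), so its determinant is the product of the diagonal entries, det = (-1)·(1)·(1) = -1 ≠ 0, and the rows are linearly independent.
Three linearly independent vectors in ℝ³ form a basis for ℝ³, so dim(span{v₁,v₂,v₃}) = 3.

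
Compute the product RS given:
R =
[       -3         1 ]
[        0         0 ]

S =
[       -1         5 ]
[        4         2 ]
RS =
[        7       -13 ]
[        0         0 ]

Matrix multiplication: (RS)[i][j] = sum over k of R[i][k] * S[k][j].
  (RS)[0][0] = (-3)*(-1) + (1)*(4) = 7
  (RS)[0][1] = (-3)*(5) + (1)*(2) = -13
  (RS)[1][0] = (0)*(-1) + (0)*(4) = 0
  (RS)[1][1] = (0)*(5) + (0)*(2) = 0
RS =
[        7       -13 ]
[        0         0 ]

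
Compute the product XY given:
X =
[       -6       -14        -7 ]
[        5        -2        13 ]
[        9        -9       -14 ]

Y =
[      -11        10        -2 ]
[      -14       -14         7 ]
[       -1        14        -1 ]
XY =
[      269        38       -79 ]
[      -40       260       -37 ]
[       41        20       -67 ]

Matrix multiplication: (XY)[i][j] = sum over k of X[i][k] * Y[k][j].
  (XY)[0][0] = (-6)*(-11) + (-14)*(-14) + (-7)*(-1) = 269
  (XY)[0][1] = (-6)*(10) + (-14)*(-14) + (-7)*(14) = 38
  (XY)[0][2] = (-6)*(-2) + (-14)*(7) + (-7)*(-1) = -79
  (XY)[1][0] = (5)*(-11) + (-2)*(-14) + (13)*(-1) = -40
  (XY)[1][1] = (5)*(10) + (-2)*(-14) + (13)*(14) = 260
  (XY)[1][2] = (5)*(-2) + (-2)*(7) + (13)*(-1) = -37
  (XY)[2][0] = (9)*(-11) + (-9)*(-14) + (-14)*(-1) = 41
  (XY)[2][1] = (9)*(10) + (-9)*(-14) + (-14)*(14) = 20
  (XY)[2][2] = (9)*(-2) + (-9)*(7) + (-14)*(-1) = -67
XY =
[      269        38       -79 ]
[      -40       260       -37 ]
[       41        20       -67 ]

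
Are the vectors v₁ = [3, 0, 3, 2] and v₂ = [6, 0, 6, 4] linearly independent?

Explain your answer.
No, linearly dependent (v₂ = 2·v₁)

Check whether there is a scalar k with v₂ = k·v₁.
Comparing components, k = 2 satisfies 2·[3, 0, 3, 2] = [6, 0, 6, 4].
Since v₂ is a scalar multiple of v₁, the two vectors are linearly dependent.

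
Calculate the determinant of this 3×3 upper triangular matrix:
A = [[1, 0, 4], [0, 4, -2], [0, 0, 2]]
8

The determinant of a triangular matrix is the product of its diagonal entries (the off-diagonal entries above the diagonal do not affect it).
det(A) = (1) * (4) * (2) = 8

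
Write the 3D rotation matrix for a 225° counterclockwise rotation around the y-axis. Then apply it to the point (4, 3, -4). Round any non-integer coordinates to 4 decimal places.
R = [[-√2/2, 0, -√2/2], [0, 1, 0], [√2/2, 0, -√2/2]]; R·(4, 3, -4) = (0.0000, 3.0000, 5.6569)

Rotation matrix for 225° around y-axis:
cos(225°) = -√2/2, sin(225°) = -√2/2
R = [[-√2/2, 0, -√2/2], [0, 1, 0], [√2/2, 0, -√2/2]]
Apply to (4, 3, -4): R·[4, 3, -4]ᵀ = (0.0000, 3.0000, 5.6569)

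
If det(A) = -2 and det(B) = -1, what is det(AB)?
2

Use the multiplicative property of determinants: det(AB) = det(A)*det(B).
det(AB) = (-2)*(-1) = 2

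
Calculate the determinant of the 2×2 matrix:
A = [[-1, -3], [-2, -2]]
-4

For A = [[a, b], [c, d]], det(A) = a*d - b*c.
det(A) = (-1)*(-2) - (-3)*(-2) = 2 - 6 = -4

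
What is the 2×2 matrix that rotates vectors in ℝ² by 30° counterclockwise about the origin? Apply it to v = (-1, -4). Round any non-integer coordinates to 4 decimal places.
R = [[√3/2, -1/2], [1/2, √3/2]]; R·v = (1.1340, -3.9641)

A counterclockwise rotation by angle θ in ℝ² has matrix R(θ) = [[cos θ, -sin θ], [sin θ, cos θ]].
For θ = 30°: cos θ = √3/2, sin θ = 1/2.
R(30°) = [[√3/2, -1/2], [1/2, √3/2]].
R·v = [√3/2·-1 + (-1/2)·-4, 1/2·-1 + √3/2·-4] = (1.1340, -3.9641).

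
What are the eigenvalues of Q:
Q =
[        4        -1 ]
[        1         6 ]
λ = 5, 5

Solve det(Q - λI) = 0. For a 2×2 matrix the characteristic equation is λ² - (trace)λ + det = 0.
trace(Q) = a + d = 4 + 6 = 10.
det(Q) = a*d - b*c = (4)*(6) - (-1)*(1) = 24 + 1 = 25.
Characteristic equation: λ² - (10)λ + (25) = 0.
Discriminant = (10)² - 4*(25) = 100 - 100 = 0.
λ = (10 ± √0) / 2 = (10 ± 0) / 2 = 5, 5.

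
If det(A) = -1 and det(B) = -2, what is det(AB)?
2

Use the multiplicative property of determinants: det(AB) = det(A)*det(B).
det(AB) = (-1)*(-2) = 2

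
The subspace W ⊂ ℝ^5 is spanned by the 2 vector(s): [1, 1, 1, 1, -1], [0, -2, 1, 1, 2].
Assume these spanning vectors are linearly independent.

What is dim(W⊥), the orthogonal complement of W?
dim(W⊥) = 3

For any subspace W of ℝ^n, dim(W) + dim(W⊥) = n (the whole-space dimension).
Here the given 2 vectors are linearly independent, so dim(W) = 2.
Thus dim(W⊥) = n - dim(W) = 5 - 2 = 3.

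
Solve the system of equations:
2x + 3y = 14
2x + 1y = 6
x = 1, y = 4

Use elimination (row reduction):
Equation 1: 2x + 3y = 14.
Equation 2: 2x + 1y = 6.
Multiply Eq1 by 2 and Eq2 by 2: 4x + 6y = 28;  4x + 2y = 12.
Subtract: (-4)y = -16, so y = 4.
Back-substitute into Eq1: 2x + 3*(4) = 14, so x = 1.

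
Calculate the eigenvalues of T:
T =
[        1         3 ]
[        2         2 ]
λ = -1, 4

Solve det(T - λI) = 0. For a 2×2 matrix the characteristic equation is λ² - (trace)λ + det = 0.
trace(T) = a + d = 1 + 2 = 3.
det(T) = a*d - b*c = (1)*(2) - (3)*(2) = 2 - 6 = -4.
Characteristic equation: λ² - (3)λ + (-4) = 0.
Discriminant = (3)² - 4*(-4) = 9 + 16 = 25.
λ = (3 ± √25) / 2 = (3 ± 5) / 2 = -1, 4.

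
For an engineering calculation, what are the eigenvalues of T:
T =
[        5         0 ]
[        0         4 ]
λ = 4, 5

Solve det(T - λI) = 0. For a 2×2 matrix the characteristic equation is λ² - (trace)λ + det = 0.
trace(T) = a + d = 5 + 4 = 9.
det(T) = a*d - b*c = (5)*(4) - (0)*(0) = 20 - 0 = 20.
Characteristic equation: λ² - (9)λ + (20) = 0.
Discriminant = (9)² - 4*(20) = 81 - 80 = 1.
λ = (9 ± √1) / 2 = (9 ± 1) / 2 = 4, 5.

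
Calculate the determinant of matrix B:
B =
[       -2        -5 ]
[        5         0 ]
det(B) = 25

For a 2×2 matrix [[a, b], [c, d]], det = a*d - b*c.
det(B) = (-2)*(0) - (-5)*(5) = 0 + 25 = 25.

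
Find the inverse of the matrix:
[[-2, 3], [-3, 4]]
[[4, -3], [3, -2]]

For [[a,b],[c,d]], inverse = (1/det)·[[d,-b],[-c,a]]
det = -2·4 - 3·-3 = 1
Inverse = (1/1)·[[4, -3], [3, -2]]
        = [[4, -3], [3, -2]]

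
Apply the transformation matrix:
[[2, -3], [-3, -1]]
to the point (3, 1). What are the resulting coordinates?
(3, -10)

Matrix multiplication:
[[2, -3], [-3, -1]] × [3, 1]ᵀ
= [2×3 + -3×1, -3×3 + -1×1]ᵀ
= [3.0000, -10.0000]ᵀ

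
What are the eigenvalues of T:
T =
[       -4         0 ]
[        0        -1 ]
λ = -4, -1

Solve det(T - λI) = 0. For a 2×2 matrix the characteristic equation is λ² - (trace)λ + det = 0.
trace(T) = a + d = -4 - 1 = -5.
det(T) = a*d - b*c = (-4)*(-1) - (0)*(0) = 4 - 0 = 4.
Characteristic equation: λ² - (-5)λ + (4) = 0.
Discriminant = (-5)² - 4*(4) = 25 - 16 = 9.
λ = (-5 ± √9) / 2 = (-5 ± 3) / 2 = -4, -1.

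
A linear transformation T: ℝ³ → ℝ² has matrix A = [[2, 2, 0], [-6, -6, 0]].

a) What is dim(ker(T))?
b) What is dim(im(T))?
dim(ker) = 2, dim(im) = 1

Observe that row 2 = -3 × row 1 (so the rows are linearly dependent).
Thus rank(A) = 1 (only one linearly independent row).
dim(im(T)) = rank(A) = 1.
By the rank-nullity theorem applied to T: ℝ³ → ℝ², rank(A) + nullity(A) = 3 (the domain dimension), so dim(ker(T)) = 3 - 1 = 2.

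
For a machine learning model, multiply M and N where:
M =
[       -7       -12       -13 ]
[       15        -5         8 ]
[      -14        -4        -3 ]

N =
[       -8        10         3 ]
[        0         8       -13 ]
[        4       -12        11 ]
MN =
[        4       -10        -8 ]
[      -88        14       198 ]
[      100      -136       -23 ]

Matrix multiplication: (MN)[i][j] = sum over k of M[i][k] * N[k][j].
  (MN)[0][0] = (-7)*(-8) + (-12)*(0) + (-13)*(4) = 4
  (MN)[0][1] = (-7)*(10) + (-12)*(8) + (-13)*(-12) = -10
  (MN)[0][2] = (-7)*(3) + (-12)*(-13) + (-13)*(11) = -8
  (MN)[1][0] = (15)*(-8) + (-5)*(0) + (8)*(4) = -88
  (MN)[1][1] = (15)*(10) + (-5)*(8) + (8)*(-12) = 14
  (MN)[1][2] = (15)*(3) + (-5)*(-13) + (8)*(11) = 198
  (MN)[2][0] = (-14)*(-8) + (-4)*(0) + (-3)*(4) = 100
  (MN)[2][1] = (-14)*(10) + (-4)*(8) + (-3)*(-12) = -136
  (MN)[2][2] = (-14)*(3) + (-4)*(-13) + (-3)*(11) = -23
MN =
[        4       -10        -8 ]
[      -88        14       198 ]
[      100      -136       -23 ]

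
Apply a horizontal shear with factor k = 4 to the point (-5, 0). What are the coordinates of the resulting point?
(-5, 0)

Shear matrix for horizontal shear with factor k = 4:
[[1, 4], [0, 1]]
Result: (-5, 0) → (-5, 0)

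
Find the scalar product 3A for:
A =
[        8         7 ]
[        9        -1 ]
3A =
[       24        21 ]
[       27        -3 ]

Scalar multiplication is elementwise: (3A)[i][j] = 3 * A[i][j].
  (3A)[0][0] = 3 * (8) = 24
  (3A)[0][1] = 3 * (7) = 21
  (3A)[1][0] = 3 * (9) = 27
  (3A)[1][1] = 3 * (-1) = -3
3A =
[       24        21 ]
[       27        -3 ]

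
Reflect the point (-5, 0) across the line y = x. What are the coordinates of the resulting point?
(0, -5)

Reflection across line y = x: (-5, 0) → (0, -5)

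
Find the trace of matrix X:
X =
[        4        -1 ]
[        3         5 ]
tr(X) = 4 + 5 = 9

The trace of a square matrix is the sum of its diagonal entries.
Diagonal entries of X: X[0][0] = 4, X[1][1] = 5.
tr(X) = 4 + 5 = 9.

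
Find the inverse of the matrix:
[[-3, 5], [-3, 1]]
[[1/12, -5/12], [1/4, -1/4]]

For [[a,b],[c,d]], inverse = (1/det)·[[d,-b],[-c,a]]
det = -3·1 - 5·-3 = 12
Inverse = (1/12)·[[1, -5], [3, -3]]
        = [[1/12, -5/12], [1/4, -1/4]]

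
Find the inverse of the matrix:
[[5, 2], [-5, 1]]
[[1/15, -2/15], [1/3, 1/3]]

For [[a,b],[c,d]], inverse = (1/det)·[[d,-b],[-c,a]]
det = 5·1 - 2·-5 = 15
Inverse = (1/15)·[[1, -2], [5, 5]]
        = [[1/15, -2/15], [1/3, 1/3]]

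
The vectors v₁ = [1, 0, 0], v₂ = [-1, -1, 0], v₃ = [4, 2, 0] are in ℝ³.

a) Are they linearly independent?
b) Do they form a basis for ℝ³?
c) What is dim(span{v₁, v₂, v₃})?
Not independent, not a basis, dim(span) = 2

Check whether v₃ can be written as a linear combination of v₁ and v₂.
v₃ = (2)·v₁ + (-2)·v₂ = [4, 2, 0], so the three vectors are linearly dependent.
Thus they do not form a basis for ℝ³, and dim(span{v₁, v₂, v₃}) = 2 (spanned by v₁ and v₂).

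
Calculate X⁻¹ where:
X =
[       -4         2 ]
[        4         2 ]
det(X) = -16
X⁻¹ =
[     -1/8       1/8 ]
[      1/4       1/4 ]

For a 2×2 matrix X = [[a, b], [c, d]] with det(X) ≠ 0, X⁻¹ = (1/det(X)) * [[d, -b], [-c, a]].
det(X) = (-4)*(2) - (2)*(4) = -8 - 8 = -16.
X⁻¹ = (1/-16) * [[2, -2], [-4, -4]].
Dividing each entry by -16 and reducing:
X⁻¹ =
[     -1/8       1/8 ]
[      1/4       1/4 ]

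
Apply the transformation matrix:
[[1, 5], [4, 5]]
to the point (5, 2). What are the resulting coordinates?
(15, 30)

Matrix multiplication:
[[1, 5], [4, 5]] × [5, 2]ᵀ
= [1×5 + 5×2, 4×5 + 5×2]ᵀ
= [15.0000, 30.0000]ᵀ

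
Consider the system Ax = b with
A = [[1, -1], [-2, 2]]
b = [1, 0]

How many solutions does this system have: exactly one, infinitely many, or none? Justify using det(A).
No solution

det(A) = (1)*(2) - (-1)*(-2) = 0, so A is singular.
The column space of A is span(column 1) = span([1, -2]).
b = [1, 0] is not a scalar multiple of column 1, so b ∉ column space and the system is inconsistent — no solution.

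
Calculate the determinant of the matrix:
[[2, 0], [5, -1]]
-2

For a 2×2 matrix [[a, b], [c, d]], det = ad - bc
det = (2)(-1) - (0)(5) = -2 - 0 = -2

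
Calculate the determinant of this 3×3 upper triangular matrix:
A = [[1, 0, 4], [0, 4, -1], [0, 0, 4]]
16

The determinant of a triangular matrix is the product of its diagonal entries (the off-diagonal entries above the diagonal do not affect it).
det(A) = (1) * (4) * (4) = 16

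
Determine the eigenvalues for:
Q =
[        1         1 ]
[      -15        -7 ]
λ = -4, -2

Solve det(Q - λI) = 0. For a 2×2 matrix the characteristic equation is λ² - (trace)λ + det = 0.
trace(Q) = a + d = 1 - 7 = -6.
det(Q) = a*d - b*c = (1)*(-7) - (1)*(-15) = -7 + 15 = 8.
Characteristic equation: λ² - (-6)λ + (8) = 0.
Discriminant = (-6)² - 4*(8) = 36 - 32 = 4.
λ = (-6 ± √4) / 2 = (-6 ± 2) / 2 = -4, -2.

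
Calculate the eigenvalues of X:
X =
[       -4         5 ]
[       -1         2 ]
λ = -3, 1

Solve det(X - λI) = 0. For a 2×2 matrix the characteristic equation is λ² - (trace)λ + det = 0.
trace(X) = a + d = -4 + 2 = -2.
det(X) = a*d - b*c = (-4)*(2) - (5)*(-1) = -8 + 5 = -3.
Characteristic equation: λ² - (-2)λ + (-3) = 0.
Discriminant = (-2)² - 4*(-3) = 4 + 12 = 16.
λ = (-2 ± √16) / 2 = (-2 ± 4) / 2 = -3, 1.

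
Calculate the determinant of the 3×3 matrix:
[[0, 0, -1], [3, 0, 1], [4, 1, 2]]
-3

Expansion along first row:
det = 0·det([[0,1],[1,2]]) - 0·det([[3,1],[4,2]]) + -1·det([[3,0],[4,1]])
    = 0·(0·2 - 1·1) - 0·(3·2 - 1·4) + -1·(3·1 - 0·4)
    = 0·-1 - 0·2 + -1·3
    = 0 + 0 + -3 = -3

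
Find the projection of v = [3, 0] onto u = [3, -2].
[27/13, -18/13]

The projection of v onto u is proj_u(v) = ((v·u) / (u·u)) · u.
v·u = (3)*(3) + (0)*(-2) = 9.
u·u = (3)*(3) + (-2)*(-2) = 13.
coefficient = 9 / 13 = 9/13.
proj_u(v) = 9/13 · [3, -2] = [27/13, -18/13].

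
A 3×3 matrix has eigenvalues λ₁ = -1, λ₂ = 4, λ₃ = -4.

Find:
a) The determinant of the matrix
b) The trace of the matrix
det = 16, trace = -1

Two standard eigenvalue identities:
- det(A) equals the product of the eigenvalues (counted with multiplicity).
- trace(A) equals the sum of the eigenvalues.
det(A) = (-1)*(4)*(-4) = 16.
trace(A) = -1 + 4 - 4 = -1.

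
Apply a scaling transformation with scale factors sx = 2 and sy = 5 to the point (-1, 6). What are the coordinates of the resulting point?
(-2, 30)

Scaling matrix:
[[2, 0], [0, 5]]
Result: (-1 × 2, 6 × 5) = (-2, 30)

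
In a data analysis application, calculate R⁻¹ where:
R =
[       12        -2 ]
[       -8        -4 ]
det(R) = -64
R⁻¹ =
[     1/16     -1/32 ]
[     -1/8     -3/16 ]

For a 2×2 matrix R = [[a, b], [c, d]] with det(R) ≠ 0, R⁻¹ = (1/det(R)) * [[d, -b], [-c, a]].
det(R) = (12)*(-4) - (-2)*(-8) = -48 - 16 = -64.
R⁻¹ = (1/-64) * [[-4, 2], [8, 12]].
Dividing each entry by -64 and reducing:
R⁻¹ =
[     1/16     -1/32 ]
[     -1/8     -3/16 ]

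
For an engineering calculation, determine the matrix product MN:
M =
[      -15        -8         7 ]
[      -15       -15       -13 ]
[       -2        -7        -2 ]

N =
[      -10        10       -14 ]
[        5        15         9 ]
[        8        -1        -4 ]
MN =
[      166      -277       110 ]
[      -29      -362       127 ]
[      -31      -123       -27 ]

Matrix multiplication: (MN)[i][j] = sum over k of M[i][k] * N[k][j].
  (MN)[0][0] = (-15)*(-10) + (-8)*(5) + (7)*(8) = 166
  (MN)[0][1] = (-15)*(10) + (-8)*(15) + (7)*(-1) = -277
  (MN)[0][2] = (-15)*(-14) + (-8)*(9) + (7)*(-4) = 110
  (MN)[1][0] = (-15)*(-10) + (-15)*(5) + (-13)*(8) = -29
  (MN)[1][1] = (-15)*(10) + (-15)*(15) + (-13)*(-1) = -362
  (MN)[1][2] = (-15)*(-14) + (-15)*(9) + (-13)*(-4) = 127
  (MN)[2][0] = (-2)*(-10) + (-7)*(5) + (-2)*(8) = -31
  (MN)[2][1] = (-2)*(10) + (-7)*(15) + (-2)*(-1) = -123
  (MN)[2][2] = (-2)*(-14) + (-7)*(9) + (-2)*(-4) = -27
MN =
[      166      -277       110 ]
[      -29      -362       127 ]
[      -31      -123       -27 ]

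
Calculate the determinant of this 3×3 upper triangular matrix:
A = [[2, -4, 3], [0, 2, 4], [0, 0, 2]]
8

The determinant of a triangular matrix is the product of its diagonal entries (the off-diagonal entries above the diagonal do not affect it).
det(A) = (2) * (2) * (2) = 8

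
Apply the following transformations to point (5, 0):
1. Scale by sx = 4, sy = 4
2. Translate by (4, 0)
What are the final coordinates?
(24, 0)

Step 1: Scale (5, 0) by (sx, sy) = (4, 4) → (20, 0)
Step 2: Translate by (4, 0) → (24, 0)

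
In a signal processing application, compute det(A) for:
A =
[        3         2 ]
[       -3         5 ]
det(A) = 21

For a 2×2 matrix [[a, b], [c, d]], det = a*d - b*c.
det(A) = (3)*(5) - (2)*(-3) = 15 + 6 = 21.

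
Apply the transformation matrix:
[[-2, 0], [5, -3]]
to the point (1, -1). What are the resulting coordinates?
(-2, 8)

Matrix multiplication:
[[-2, 0], [5, -3]] × [1, -1]ᵀ
= [-2×1 + 0×-1, 5×1 + -3×-1]ᵀ
= [-2.0000, 8.0000]ᵀ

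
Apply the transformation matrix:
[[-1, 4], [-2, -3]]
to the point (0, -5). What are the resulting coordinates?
(-20, 15)

Matrix multiplication:
[[-1, 4], [-2, -3]] × [0, -5]ᵀ
= [-1×0 + 4×-5, -2×0 + -3×-5]ᵀ
= [-20.0000, 15.0000]ᵀ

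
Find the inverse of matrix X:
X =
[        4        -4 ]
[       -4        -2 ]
det(X) = -24
X⁻¹ =
[     1/12      -1/6 ]
[     -1/6      -1/6 ]

For a 2×2 matrix X = [[a, b], [c, d]] with det(X) ≠ 0, X⁻¹ = (1/det(X)) * [[d, -b], [-c, a]].
det(X) = (4)*(-2) - (-4)*(-4) = -8 - 16 = -24.
X⁻¹ = (1/-24) * [[-2, 4], [4, 4]].
Dividing each entry by -24 and reducing:
X⁻¹ =
[     1/12      -1/6 ]
[     -1/6      -1/6 ]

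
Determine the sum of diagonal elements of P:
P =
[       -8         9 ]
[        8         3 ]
tr(P) = -8 + 3 = -5

The trace of a square matrix is the sum of its diagonal entries.
Diagonal entries of P: P[0][0] = -8, P[1][1] = 3.
tr(P) = -8 + 3 = -5.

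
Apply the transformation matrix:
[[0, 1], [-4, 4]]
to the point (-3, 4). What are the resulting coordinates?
(4, 28)

Matrix multiplication:
[[0, 1], [-4, 4]] × [-3, 4]ᵀ
= [0×-3 + 1×4, -4×-3 + 4×4]ᵀ
= [4.0000, 28.0000]ᵀ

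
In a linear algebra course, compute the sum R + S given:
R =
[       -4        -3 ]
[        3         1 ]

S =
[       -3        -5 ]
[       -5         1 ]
R + S =
[       -7        -8 ]
[       -2         2 ]

Matrix addition is elementwise: (R+S)[i][j] = R[i][j] + S[i][j].
  (R+S)[0][0] = (-4) + (-3) = -7
  (R+S)[0][1] = (-3) + (-5) = -8
  (R+S)[1][0] = (3) + (-5) = -2
  (R+S)[1][1] = (1) + (1) = 2
R + S =
[       -7        -8 ]
[       -2         2 ]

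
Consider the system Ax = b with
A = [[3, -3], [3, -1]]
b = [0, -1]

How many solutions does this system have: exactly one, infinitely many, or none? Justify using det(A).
Exactly one solution

Compute det(A) = (3)*(-1) - (-3)*(3) = 6.
Because det(A) ≠ 0, A is invertible and Ax = b has a unique solution for every b (here x = A⁻¹ b).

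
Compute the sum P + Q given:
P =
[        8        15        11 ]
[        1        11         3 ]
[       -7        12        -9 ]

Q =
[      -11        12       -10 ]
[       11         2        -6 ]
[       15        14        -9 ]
P + Q =
[       -3        27         1 ]
[       12        13        -3 ]
[        8        26       -18 ]

Matrix addition is elementwise: (P+Q)[i][j] = P[i][j] + Q[i][j].
  (P+Q)[0][0] = (8) + (-11) = -3
  (P+Q)[0][1] = (15) + (12) = 27
  (P+Q)[0][2] = (11) + (-10) = 1
  (P+Q)[1][0] = (1) + (11) = 12
  (P+Q)[1][1] = (11) + (2) = 13
  (P+Q)[1][2] = (3) + (-6) = -3
  (P+Q)[2][0] = (-7) + (15) = 8
  (P+Q)[2][1] = (12) + (14) = 26
  (P+Q)[2][2] = (-9) + (-9) = -18
P + Q =
[       -3        27         1 ]
[       12        13        -3 ]
[        8        26       -18 ]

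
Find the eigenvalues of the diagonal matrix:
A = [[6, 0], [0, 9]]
λ₁ = 6, λ₂ = 9

The characteristic polynomial of A is det(A - λI) = (6 - λ)(9 - λ) = 0.
The roots are λ = 6 and λ = 9, so the eigenvalues are the diagonal entries.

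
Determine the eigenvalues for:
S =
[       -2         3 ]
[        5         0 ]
λ = -5, 3

Solve det(S - λI) = 0. For a 2×2 matrix the characteristic equation is λ² - (trace)λ + det = 0.
trace(S) = a + d = -2 + 0 = -2.
det(S) = a*d - b*c = (-2)*(0) - (3)*(5) = 0 - 15 = -15.
Characteristic equation: λ² - (-2)λ + (-15) = 0.
Discriminant = (-2)² - 4*(-15) = 4 + 60 = 64.
λ = (-2 ± √64) / 2 = (-2 ± 8) / 2 = -5, 3.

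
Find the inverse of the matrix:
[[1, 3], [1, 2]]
[[-2, 3], [1, -1]]

For [[a,b],[c,d]], inverse = (1/det)·[[d,-b],[-c,a]]
det = 1·2 - 3·1 = -1
Inverse = (1/-1)·[[2, -3], [-1, 1]]
        = [[-2, 3], [1, -1]]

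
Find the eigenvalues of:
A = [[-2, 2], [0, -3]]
λ = -3, -2

Solve det(A - λI) = 0. For a 2×2 matrix this is λ² - (trace)λ + det = 0.
trace(A) = -2 - 3 = -5.
det(A) = (-2)*(-3) - (2)*(0) = 6 - 0 = 6.
Characteristic equation: λ² - (-5)λ + (6) = 0.
Discriminant: (-5)² - 4*(6) = 25 - 24 = 1.
Roots: λ = (-5 ± √1) / 2 = -3, -2.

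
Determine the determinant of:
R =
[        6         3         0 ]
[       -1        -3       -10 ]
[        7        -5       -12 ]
det(R) = -330

Expand along row 0 (cofactor expansion): det(R) = a*(e*i - f*h) - b*(d*i - f*g) + c*(d*h - e*g), where the 3×3 is [[a, b, c], [d, e, f], [g, h, i]].
Minor M_00 = (-3)*(-12) - (-10)*(-5) = 36 - 50 = -14.
Minor M_01 = (-1)*(-12) - (-10)*(7) = 12 + 70 = 82.
Minor M_02 = (-1)*(-5) - (-3)*(7) = 5 + 21 = 26.
det(R) = (6)*(-14) - (3)*(82) + (0)*(26) = -84 - 246 + 0 = -330.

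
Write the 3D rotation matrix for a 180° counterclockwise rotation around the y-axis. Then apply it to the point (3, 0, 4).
R = [[-1, 0, 0], [0, 1, 0], [0, 0, -1]]; R·(3, 0, 4) = (-3, 0, -4)

Rotation matrix for 180° around y-axis:
cos(180°) = -1, sin(180°) = 0
R = [[-1, 0, 0], [0, 1, 0], [0, 0, -1]]
Apply to (3, 0, 4): R·[3, 0, 4]ᵀ = (-3, 0, -4)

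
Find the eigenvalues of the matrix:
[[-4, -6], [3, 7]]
λ = -2 and λ = 5

Characteristic equation: det(A - λI) = 0
λ² - (trace)λ + (det) = 0
λ² - (3)λ + (-10) = 0
λ² - 3λ - 10 = 0
Solving: λ = -2, 5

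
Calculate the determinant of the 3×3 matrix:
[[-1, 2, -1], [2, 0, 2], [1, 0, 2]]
-4

Expansion along first row:
det = -1·det([[0,2],[0,2]]) - 2·det([[2,2],[1,2]]) + -1·det([[2,0],[1,0]])
    = -1·(0·2 - 2·0) - 2·(2·2 - 2·1) + -1·(2·0 - 0·1)
    = -1·0 - 2·2 + -1·0
    = 0 + -4 + 0 = -4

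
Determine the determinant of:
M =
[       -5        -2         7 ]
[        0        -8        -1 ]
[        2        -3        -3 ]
det(M) = 11

Expand along row 0 (cofactor expansion): det(M) = a*(e*i - f*h) - b*(d*i - f*g) + c*(d*h - e*g), where the 3×3 is [[a, b, c], [d, e, f], [g, h, i]].
Minor M_00 = (-8)*(-3) - (-1)*(-3) = 24 - 3 = 21.
Minor M_01 = (0)*(-3) - (-1)*(2) = 0 + 2 = 2.
Minor M_02 = (0)*(-3) - (-8)*(2) = 0 + 16 = 16.
det(M) = (-5)*(21) - (-2)*(2) + (7)*(16) = -105 + 4 + 112 = 11.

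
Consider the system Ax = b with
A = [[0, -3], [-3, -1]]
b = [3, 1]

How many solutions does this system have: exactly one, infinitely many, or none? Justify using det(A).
Exactly one solution

Compute det(A) = (0)*(-1) - (-3)*(-3) = -9.
Because det(A) ≠ 0, A is invertible and Ax = b has a unique solution for every b (here x = A⁻¹ b).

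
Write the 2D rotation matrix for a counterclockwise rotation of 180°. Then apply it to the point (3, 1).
R = [[-1, 0], [0, -1]]; R·(3, 1) = (-3, -1)

Rotation matrix formula: R(θ) = [[cos θ, -sin θ], [sin θ, cos θ]]
For θ = 180°:
cos(180°) = -1
sin(180°) = 0
R = [[-1, 0], [0, -1]]
Apply to (3, 1): [-1·3 + (0)·1, 0·3 + -1·1] = (-3, -1)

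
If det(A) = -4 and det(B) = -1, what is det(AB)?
4

Use the multiplicative property of determinants: det(AB) = det(A)*det(B).
det(AB) = (-4)*(-1) = 4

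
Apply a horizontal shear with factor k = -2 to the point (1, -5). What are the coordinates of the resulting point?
(11, -5)

Shear matrix for horizontal shear with factor k = -2:
[[1, -2], [0, 1]]
Result: (1, -5) → (11, -5)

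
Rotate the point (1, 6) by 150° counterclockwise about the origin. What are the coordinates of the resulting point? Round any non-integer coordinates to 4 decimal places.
(-3.8660, -4.6962)

Rotation matrix R(θ) = [[cos θ, -sin θ], [sin θ, cos θ]]; for θ = 150°:
R = [[-√3/2, -1/2], [1/2, -√3/2]]
Result: R × [1, 6]ᵀ = [-√3/2·1 + (-1/2)·6, 1/2·1 + (-√3/2)·6]ᵀ = (-3.8660, -4.6962)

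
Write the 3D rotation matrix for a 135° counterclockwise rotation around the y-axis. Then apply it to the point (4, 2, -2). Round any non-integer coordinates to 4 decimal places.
R = [[-√2/2, 0, √2/2], [0, 1, 0], [-√2/2, 0, -√2/2]]; R·(4, 2, -2) = (-4.2426, 2.0000, -1.4142)

Rotation matrix for 135° around y-axis:
cos(135°) = -√2/2, sin(135°) = √2/2
R = [[-√2/2, 0, √2/2], [0, 1, 0], [-√2/2, 0, -√2/2]]
Apply to (4, 2, -2): R·[4, 2, -2]ᵀ = (-4.2426, 2.0000, -1.4142)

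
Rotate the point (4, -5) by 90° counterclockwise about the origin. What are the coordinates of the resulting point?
(5, 4)

Rotation matrix R(θ) = [[cos θ, -sin θ], [sin θ, cos θ]]; for θ = 90°:
R = [[0, -1], [1, 0]]
Result: R × [4, -5]ᵀ = [0·4 + (-1)·-5, 1·4 + (0)·-5]ᵀ = (5, 4)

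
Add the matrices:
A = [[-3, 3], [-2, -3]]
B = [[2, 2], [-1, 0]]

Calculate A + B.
[[-1, 5], [-3, -3]]

Add corresponding elements:
(-3)+(2)=-1
(3)+(2)=5
(-2)+(-1)=-3
(-3)+(0)=-3
A + B = [[-1, 5], [-3, -3]]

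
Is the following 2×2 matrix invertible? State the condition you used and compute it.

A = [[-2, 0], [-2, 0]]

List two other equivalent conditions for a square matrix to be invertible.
No, not invertible; det(A) = 0 (two rows are equal, so the rows are linearly dependent). Equivalent conditions (failing for this A): rank(A) < 2; Ax = 0 has non-trivial solutions; 0 is an eigenvalue; the columns are linearly dependent.

To check invertibility, compute det(A).
In this matrix, row 0 and the last row are identical, so one row is a scalar multiple of another and the rows are linearly dependent.
A matrix with linearly dependent rows has det = 0 and is not invertible.
Equivalent failed conditions:
- rank(A) < 2.
- Ax = 0 has non-trivial solutions.
- 0 is an eigenvalue.
- The columns are linearly dependent.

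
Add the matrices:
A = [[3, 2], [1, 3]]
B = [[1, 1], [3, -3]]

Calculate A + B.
[[4, 3], [4, 0]]

Add corresponding elements:
(3)+(1)=4
(2)+(1)=3
(1)+(3)=4
(3)+(-3)=0
A + B = [[4, 3], [4, 0]]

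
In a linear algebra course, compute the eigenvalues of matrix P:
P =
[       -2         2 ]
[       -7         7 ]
λ = 0, 5

Solve det(P - λI) = 0. For a 2×2 matrix the characteristic equation is λ² - (trace)λ + det = 0.
trace(P) = a + d = -2 + 7 = 5.
det(P) = a*d - b*c = (-2)*(7) - (2)*(-7) = -14 + 14 = 0.
Characteristic equation: λ² - (5)λ + (0) = 0.
Discriminant = (5)² - 4*(0) = 25 - 0 = 25.
λ = (5 ± √25) / 2 = (5 ± 5) / 2 = 0, 5.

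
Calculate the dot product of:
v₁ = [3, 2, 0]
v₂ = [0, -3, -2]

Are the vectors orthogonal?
-6, No

The dot product is the sum of products of corresponding components.
v₁·v₂ = (3)*(0) + (2)*(-3) + (0)*(-2) = 0 - 6 + 0 = -6.
Two vectors are orthogonal iff their dot product is 0; here the dot product is -6, so the vectors are not orthogonal.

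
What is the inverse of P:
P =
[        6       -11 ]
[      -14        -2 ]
det(P) = -166
P⁻¹ =
[     1/83   -11/166 ]
[    -7/83     -3/83 ]

For a 2×2 matrix P = [[a, b], [c, d]] with det(P) ≠ 0, P⁻¹ = (1/det(P)) * [[d, -b], [-c, a]].
det(P) = (6)*(-2) - (-11)*(-14) = -12 - 154 = -166.
P⁻¹ = (1/-166) * [[-2, 11], [14, 6]].
Dividing each entry by -166 and reducing:
P⁻¹ =
[     1/83   -11/166 ]
[    -7/83     -3/83 ]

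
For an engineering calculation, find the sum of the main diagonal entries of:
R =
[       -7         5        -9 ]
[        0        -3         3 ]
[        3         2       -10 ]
tr(R) = -7 - 3 - 10 = -20

The trace of a square matrix is the sum of its diagonal entries.
Diagonal entries of R: R[0][0] = -7, R[1][1] = -3, R[2][2] = -10.
tr(R) = -7 - 3 - 10 = -20.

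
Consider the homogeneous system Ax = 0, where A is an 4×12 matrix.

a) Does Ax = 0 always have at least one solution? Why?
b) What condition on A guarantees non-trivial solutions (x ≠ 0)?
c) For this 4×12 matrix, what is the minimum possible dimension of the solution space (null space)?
a) Yes, x = 0 is always a solution. b) When A has linearly dependent columns (rank < n). c) Minimum nullity = 8.

a) x = 0 satisfies A·0 = 0, so the zero vector is always a solution.
b) Non-trivial solutions exist iff the columns of A are linearly dependent, equivalently rank(A) < n (the number of columns).
c) By rank-nullity, rank(A) + nullity(A) = n = 12. Since A has only 4 rows, rank(A) ≤ 4, so nullity(A) ≥ 12 - 4 = 8.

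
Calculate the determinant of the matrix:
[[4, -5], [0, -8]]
-32

For a 2×2 matrix [[a, b], [c, d]], det = ad - bc
det = (4)(-8) - (-5)(0) = -32 - 0 = -32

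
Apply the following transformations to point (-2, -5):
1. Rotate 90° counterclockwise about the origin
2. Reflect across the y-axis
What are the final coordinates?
(-5, -2)

Step 1: Rotate 90° → (5, -2)
Step 2: Reflect across the y-axis → (-5, -2)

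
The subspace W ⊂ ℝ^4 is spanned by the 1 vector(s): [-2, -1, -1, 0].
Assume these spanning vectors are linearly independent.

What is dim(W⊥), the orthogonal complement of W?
dim(W⊥) = 3

For any subspace W of ℝ^n, dim(W) + dim(W⊥) = n (the whole-space dimension).
Here the given 1 vectors are linearly independent, so dim(W) = 1.
Thus dim(W⊥) = n - dim(W) = 4 - 1 = 3.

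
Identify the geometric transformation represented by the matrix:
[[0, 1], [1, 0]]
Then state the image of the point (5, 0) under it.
reflection across the line y = x; image of (5, 0) is (0, 5)

This is a symmetric orthogonal matrix with determinant -1, which characterizes a reflection in ℝ².
The matrix [[0, 1], [1, 0]] represents: reflection across the line y = x.
Applying it to (5, 0): [0·5 + 1·0, 1·5 + 0·0] = (0, 5).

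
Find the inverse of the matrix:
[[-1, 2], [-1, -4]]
[[-2/3, -1/3], [1/6, -1/6]]

For [[a,b],[c,d]], inverse = (1/det)·[[d,-b],[-c,a]]
det = -1·-4 - 2·-1 = 6
Inverse = (1/6)·[[-4, -2], [1, -1]]
        = [[-2/3, -1/3], [1/6, -1/6]]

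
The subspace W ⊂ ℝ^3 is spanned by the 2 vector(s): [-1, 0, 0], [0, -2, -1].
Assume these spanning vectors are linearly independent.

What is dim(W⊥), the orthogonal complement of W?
dim(W⊥) = 1

For any subspace W of ℝ^n, dim(W) + dim(W⊥) = n (the whole-space dimension).
Here the given 2 vectors are linearly independent, so dim(W) = 2.
Thus dim(W⊥) = n - dim(W) = 3 - 2 = 1.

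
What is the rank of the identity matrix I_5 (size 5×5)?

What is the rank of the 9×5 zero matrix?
rank(I_5) = 5, rank(0) = 0

The identity I_5 has 5 columns that are the standard basis vectors e_1, …, e_5. These are linearly independent, so all 5 columns are pivots and rank(I_5) = 5.
The 9×5 zero matrix has every entry zero, so every row is the zero row and there are no pivots; rank(0) = 0.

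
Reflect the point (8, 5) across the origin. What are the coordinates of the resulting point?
(-8, -5)

Reflection across origin: (8, 5) → (-8, -5)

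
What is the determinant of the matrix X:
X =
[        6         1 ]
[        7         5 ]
det(X) = 23

For a 2×2 matrix [[a, b], [c, d]], det = a*d - b*c.
det(X) = (6)*(5) - (1)*(7) = 30 - 7 = 23.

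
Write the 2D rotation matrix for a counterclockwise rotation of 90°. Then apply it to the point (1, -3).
R = [[0, -1], [1, 0]]; R·(1, -3) = (3, 1)

Rotation matrix formula: R(θ) = [[cos θ, -sin θ], [sin θ, cos θ]]
For θ = 90°:
cos(90°) = 0
sin(90°) = 1
R = [[0, -1], [1, 0]]
Apply to (1, -3): [0·1 + (-1)·-3, 1·1 + 0·-3] = (3, 1)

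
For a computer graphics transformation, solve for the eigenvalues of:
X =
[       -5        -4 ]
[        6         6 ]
λ = -2, 3

Solve det(X - λI) = 0. For a 2×2 matrix the characteristic equation is λ² - (trace)λ + det = 0.
trace(X) = a + d = -5 + 6 = 1.
det(X) = a*d - b*c = (-5)*(6) - (-4)*(6) = -30 + 24 = -6.
Characteristic equation: λ² - (1)λ + (-6) = 0.
Discriminant = (1)² - 4*(-6) = 1 + 24 = 25.
λ = (1 ± √25) / 2 = (1 ± 5) / 2 = -2, 3.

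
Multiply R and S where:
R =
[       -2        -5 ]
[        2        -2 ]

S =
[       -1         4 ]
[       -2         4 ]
RS =
[       12       -28 ]
[        2         0 ]

Matrix multiplication: (RS)[i][j] = sum over k of R[i][k] * S[k][j].
  (RS)[0][0] = (-2)*(-1) + (-5)*(-2) = 12
  (RS)[0][1] = (-2)*(4) + (-5)*(4) = -28
  (RS)[1][0] = (2)*(-1) + (-2)*(-2) = 2
  (RS)[1][1] = (2)*(4) + (-2)*(4) = 0
RS =
[       12       -28 ]
[        2         0 ]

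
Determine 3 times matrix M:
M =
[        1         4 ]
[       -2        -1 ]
3M =
[        3        12 ]
[       -6        -3 ]

Scalar multiplication is elementwise: (3M)[i][j] = 3 * M[i][j].
  (3M)[0][0] = 3 * (1) = 3
  (3M)[0][1] = 3 * (4) = 12
  (3M)[1][0] = 3 * (-2) = -6
  (3M)[1][1] = 3 * (-1) = -3
3M =
[        3        12 ]
[       -6        -3 ]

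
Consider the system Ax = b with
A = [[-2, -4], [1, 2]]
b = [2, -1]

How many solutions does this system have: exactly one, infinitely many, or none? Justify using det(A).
Infinitely many solutions

det(A) = (-2)*(2) - (-4)*(1) = 0, so A is singular (column 2 is 2 times column 1).
b = [2, -1] = -1 * column 1 of A, so b lies in the column space of A.
A singular matrix whose right-hand side is in its column space gives a 1-parameter family of solutions — infinitely many.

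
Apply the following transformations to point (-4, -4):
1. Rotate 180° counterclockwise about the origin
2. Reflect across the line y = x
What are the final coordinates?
(4, 4)

Step 1: Rotate 180° → (4, 4)
Step 2: Reflect across the line y = x → (4, 4)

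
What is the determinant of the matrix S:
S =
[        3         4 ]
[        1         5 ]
det(S) = 11

For a 2×2 matrix [[a, b], [c, d]], det = a*d - b*c.
det(S) = (3)*(5) - (4)*(1) = 15 - 4 = 11.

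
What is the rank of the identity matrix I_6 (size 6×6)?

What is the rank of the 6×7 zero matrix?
rank(I_6) = 6, rank(0) = 0

The identity I_6 has 6 columns that are the standard basis vectors e_1, …, e_6. These are linearly independent, so all 6 columns are pivots and rank(I_6) = 6.
The 6×7 zero matrix has every entry zero, so every row is the zero row and there are no pivots; rank(0) = 0.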